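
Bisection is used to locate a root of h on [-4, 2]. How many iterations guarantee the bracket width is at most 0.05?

Width after n steps is 6/2^n. Need 2^n ≥ 6/0.05 = 120.
2^6 = 64 < 120 ≤ 2^7 = 128, so n = 7.

7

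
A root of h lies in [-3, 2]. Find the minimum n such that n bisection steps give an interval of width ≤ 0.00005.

Width after n steps is 5/2^n. Need 2^n ≥ 5/0.00005 = 100000.
2^16 = 65536 < 100000 ≤ 2^17 = 131072, so n = 17.

17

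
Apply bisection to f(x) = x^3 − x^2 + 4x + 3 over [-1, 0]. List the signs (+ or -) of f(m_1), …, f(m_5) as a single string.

+--++

midpoint -0.5: f = 0.625 > 0 → [-1, -0.5]
midpoint -0.75: f = -0.984375 < 0 → [-0.75, -0.5]
midpoint -0.625: f = -0.134766 < 0 → [-0.625, -0.5]
midpoint -0.5625: f = 0.2556 > 0 → [-0.625, -0.5625]
midpoint -0.59375: f = 0.0631 > 0 → [-0.625, -0.59375]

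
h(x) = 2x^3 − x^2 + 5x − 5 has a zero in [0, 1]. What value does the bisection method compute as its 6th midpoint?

0.890625

midpoint 0.5: h = -2.5 < 0 → [0.5, 1]
midpoint 0.75: h = -0.96875 < 0 → [0.75, 1]
midpoint 0.875: h = -0.050781 < 0 → [0.875, 1]
midpoint 0.9375: h = 0.4565 > 0 → [0.875, 0.9375]
midpoint 0.90625: h = 0.1985 > 0 → [0.875, 0.90625]
midpoint 0.890625: h = 0.0728 > 0 → [0.875, 0.890625]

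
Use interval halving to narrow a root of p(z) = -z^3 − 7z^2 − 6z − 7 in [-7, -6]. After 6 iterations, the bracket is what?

[-6.21875, -6.203125]

p(-6.5) = 10.875 > 0, so the root lies in [-6.5, -6]
p(-6.25) = 1.203125 > 0, so the root lies in [-6.25, -6]
p(-6.125) = -3.076172 < 0, so the root lies in [-6.25, -6.125]
p(-6.1875) = -0.9817 < 0, so the root lies in [-6.25, -6.1875]
p(-6.21875) = 0.0993 > 0, so the root lies in [-6.21875, -6.1875]
p(-6.203125) = -0.444 < 0, so the root lies in [-6.21875, -6.203125]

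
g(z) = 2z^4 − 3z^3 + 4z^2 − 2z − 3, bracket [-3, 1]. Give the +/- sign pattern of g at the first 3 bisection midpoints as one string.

+--

midpoint -1: g = 8 > 0 → [-1, 1]
midpoint 0: g = -3 < 0 → [-1, 0]
midpoint -0.5: g = -0.5 < 0 → [-1, -0.5]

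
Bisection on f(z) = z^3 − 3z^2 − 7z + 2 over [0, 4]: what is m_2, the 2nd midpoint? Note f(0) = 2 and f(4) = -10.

1

z = 2 gives f = -16, negative; keep [0, 2]
z = 1 gives f = -7, negative; keep [0, 1]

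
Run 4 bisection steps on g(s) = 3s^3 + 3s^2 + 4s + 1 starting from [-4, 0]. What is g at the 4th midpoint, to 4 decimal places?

m = -2, g(m) = -19 (−); new bracket [-2, 0]
m = -1, g(m) = -3 (−); new bracket [-1, 0]
m = -0.5, g(m) = -0.625 (−); new bracket [-0.5, 0]
m = -0.25, g(m) = 0.1406 (+); new bracket [-0.5, -0.25]

0.1406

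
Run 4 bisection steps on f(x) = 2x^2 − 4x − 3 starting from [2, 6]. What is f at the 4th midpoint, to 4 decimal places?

1.1250

midpoint 4: f = 13 > 0 → [2, 4]
midpoint 3: f = 3 > 0 → [2, 3]
midpoint 2.5: f = -0.5 < 0 → [2.5, 3]
midpoint 2.75: f = 1.125 > 0 → [2.5, 2.75]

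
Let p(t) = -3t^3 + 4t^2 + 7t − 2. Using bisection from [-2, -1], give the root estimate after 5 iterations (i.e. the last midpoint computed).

t = -1.5 gives p = 6.625, positive; keep [-1.5, -1]
t = -1.25 gives p = 1.359375, positive; keep [-1.25, -1]
t = -1.125 gives p = -0.541016, negative; keep [-1.25, -1.125]
t = -1.1875 gives p = 0.3518, positive; keep [-1.1875, -1.125]
t = -1.15625 gives p = -0.1087, negative; keep [-1.1875, -1.15625]

-1.15625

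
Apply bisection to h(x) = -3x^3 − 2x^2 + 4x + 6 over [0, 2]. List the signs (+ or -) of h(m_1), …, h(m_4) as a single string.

+-+-

m = 1, h(m) = 5 (+); new bracket [1, 2]
m = 1.5, h(m) = -2.625 (−); new bracket [1, 1.5]
m = 1.25, h(m) = 2.015625 (+); new bracket [1.25, 1.5]
m = 1.375, h(m) = -0.0801 (−); new bracket [1.25, 1.375]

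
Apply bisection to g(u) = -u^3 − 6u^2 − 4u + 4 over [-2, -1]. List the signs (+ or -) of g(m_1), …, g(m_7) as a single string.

u = -1.5 gives g = -0.125, negative; keep [-1.5, -1]
u = -1.25 gives g = 1.578125, positive; keep [-1.5, -1.25]
u = -1.375 gives g = 0.755859, positive; keep [-1.5, -1.375]
u = -1.4375 gives g = 0.322, positive; keep [-1.5, -1.4375]
u = -1.46875 gives g = 0.1001, positive; keep [-1.5, -1.46875]
u = -1.484375 gives g = -0.0121, negative; keep [-1.484375, -1.46875]
u = -1.4765625 gives g = 0.0441, positive; keep [-1.484375, -1.4765625]

-++++-+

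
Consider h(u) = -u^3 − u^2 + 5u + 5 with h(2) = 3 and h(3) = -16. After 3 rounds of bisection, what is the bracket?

[2.125, 2.25]

m = 2.5, h(m) = -4.375 (−); new bracket [2, 2.5]
m = 2.25, h(m) = -0.203125 (−); new bracket [2, 2.25]
m = 2.125, h(m) = 1.513672 (+); new bracket [2.125, 2.25]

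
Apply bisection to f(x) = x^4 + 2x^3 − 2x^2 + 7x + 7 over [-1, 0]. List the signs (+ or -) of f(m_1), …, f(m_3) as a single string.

x = -0.5 gives f = 2.8125, positive; keep [-1, -0.5]
x = -0.75 gives f = 0.097656, positive; keep [-1, -0.75]
x = -0.875 gives f = -1.409912, negative; keep [-0.875, -0.75]

++-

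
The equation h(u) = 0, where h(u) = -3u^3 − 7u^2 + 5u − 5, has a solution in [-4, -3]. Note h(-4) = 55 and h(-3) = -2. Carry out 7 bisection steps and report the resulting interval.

[-3.0625, -3.0546875]

midpoint -3.5: h = 20.375 > 0 → [-3.5, -3]
midpoint -3.25: h = 7.796875 > 0 → [-3.25, -3]
midpoint -3.125: h = 2.568359 > 0 → [-3.125, -3]
midpoint -3.0625: h = 0.2039 > 0 → [-3.0625, -3]
midpoint -3.03125: h = -0.9179 < 0 → [-3.0625, -3.03125]
midpoint -3.046875: h = -0.362 < 0 → [-3.0625, -3.046875]
midpoint -3.0546875: h = -0.0803 < 0 → [-3.0625, -3.0546875]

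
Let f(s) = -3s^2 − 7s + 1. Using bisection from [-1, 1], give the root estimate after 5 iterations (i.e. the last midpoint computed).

0.1875

f(0) = 1 > 0, so the root lies in [0, 1]
f(0.5) = -3.25 < 0, so the root lies in [0, 0.5]
f(0.25) = -0.9375 < 0, so the root lies in [0, 0.25]
f(0.125) = 0.0781 > 0, so the root lies in [0.125, 0.25]
f(0.1875) = -0.418 < 0, so the root lies in [0.125, 0.1875]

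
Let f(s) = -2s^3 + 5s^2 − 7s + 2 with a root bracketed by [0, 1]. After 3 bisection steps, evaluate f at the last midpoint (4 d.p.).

m = 0.5, f(m) = -0.5 (−); new bracket [0, 0.5]
m = 0.25, f(m) = 0.53125 (+); new bracket [0.25, 0.5]
m = 0.375, f(m) = -0.027344 (−); new bracket [0.25, 0.375]

-0.0273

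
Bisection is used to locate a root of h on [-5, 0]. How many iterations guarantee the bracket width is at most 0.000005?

20

Width after n steps is 5/2^n. Need 2^n ≥ 5/0.000005 = 1000000.
2^19 = 524288 < 1000000 ≤ 2^20 = 1048576, so n = 20.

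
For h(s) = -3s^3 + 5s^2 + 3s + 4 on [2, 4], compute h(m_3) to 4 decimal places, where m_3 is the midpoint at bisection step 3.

1.8906

midpoint 3: h = -23 < 0 → [2, 3]
midpoint 2.5: h = -4.125 < 0 → [2, 2.5]
midpoint 2.25: h = 1.890625 > 0 → [2.25, 2.5]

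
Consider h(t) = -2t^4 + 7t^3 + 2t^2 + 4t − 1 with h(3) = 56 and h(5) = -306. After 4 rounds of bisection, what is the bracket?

[3.875, 4]

m = 4, h(m) = -17 (−); new bracket [3, 4]
m = 3.5, h(m) = 37.5 (+); new bracket [3.5, 4]
m = 3.75, h(m) = 15.757812 (+); new bracket [3.75, 4]
m = 3.875, h(m) = 0.8921 (+); new bracket [3.875, 4]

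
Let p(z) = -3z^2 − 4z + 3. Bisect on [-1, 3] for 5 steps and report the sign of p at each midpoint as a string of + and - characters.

-++--

m = 1, p(m) = -4 (−); new bracket [-1, 1]
m = 0, p(m) = 3 (+); new bracket [0, 1]
m = 0.5, p(m) = 0.25 (+); new bracket [0.5, 1]
m = 0.75, p(m) = -1.6875 (−); new bracket [0.5, 0.75]
m = 0.625, p(m) = -0.6719 (−); new bracket [0.5, 0.625]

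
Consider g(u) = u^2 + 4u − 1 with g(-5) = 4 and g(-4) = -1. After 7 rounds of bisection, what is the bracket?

[-4.2421875, -4.234375]

midpoint -4.5: g = 1.25 > 0 → [-4.5, -4]
midpoint -4.25: g = 0.0625 > 0 → [-4.25, -4]
midpoint -4.125: g = -0.484375 < 0 → [-4.25, -4.125]
midpoint -4.1875: g = -0.2148 < 0 → [-4.25, -4.1875]
midpoint -4.21875: g = -0.0771 < 0 → [-4.25, -4.21875]
midpoint -4.234375: g = -0.0076 < 0 → [-4.25, -4.234375]
midpoint -4.2421875: g = 0.0274 > 0 → [-4.2421875, -4.234375]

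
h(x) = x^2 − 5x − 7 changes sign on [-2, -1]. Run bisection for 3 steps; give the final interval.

h(-1.5) = 2.75 > 0, so the root lies in [-1.5, -1]
h(-1.25) = 0.8125 > 0, so the root lies in [-1.25, -1]
h(-1.125) = -0.109375 < 0, so the root lies in [-1.25, -1.125]

[-1.25, -1.125]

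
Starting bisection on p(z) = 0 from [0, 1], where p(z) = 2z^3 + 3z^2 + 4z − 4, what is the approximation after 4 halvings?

0.5625

p(0.5) = -1 < 0, so the root lies in [0.5, 1]
p(0.75) = 1.53125 > 0, so the root lies in [0.5, 0.75]
p(0.625) = 0.160156 > 0, so the root lies in [0.5, 0.625]
p(0.5625) = -0.4448 < 0, so the root lies in [0.5625, 0.625]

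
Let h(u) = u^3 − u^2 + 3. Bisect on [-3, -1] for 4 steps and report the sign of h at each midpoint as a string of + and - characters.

---+

u = -2 gives h = -9, negative; keep [-2, -1]
u = -1.5 gives h = -2.625, negative; keep [-1.5, -1]
u = -1.25 gives h = -0.515625, negative; keep [-1.25, -1]
u = -1.125 gives h = 0.3105, positive; keep [-1.25, -1.125]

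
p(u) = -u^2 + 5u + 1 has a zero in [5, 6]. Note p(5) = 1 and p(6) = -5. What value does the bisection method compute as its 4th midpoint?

p(5.5) = -1.75 < 0, so the root lies in [5, 5.5]
p(5.25) = -0.3125 < 0, so the root lies in [5, 5.25]
p(5.125) = 0.359375 > 0, so the root lies in [5.125, 5.25]
p(5.1875) = 0.0273 > 0, so the root lies in [5.1875, 5.25]

5.1875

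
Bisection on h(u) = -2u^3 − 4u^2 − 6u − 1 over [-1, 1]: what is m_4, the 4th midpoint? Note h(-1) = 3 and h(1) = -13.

-0.125

h(0) = -1 < 0, so the root lies in [-1, 0]
h(-0.5) = 1.25 > 0, so the root lies in [-0.5, 0]
h(-0.25) = 0.28125 > 0, so the root lies in [-0.25, 0]
h(-0.125) = -0.3086 < 0, so the root lies in [-0.25, -0.125]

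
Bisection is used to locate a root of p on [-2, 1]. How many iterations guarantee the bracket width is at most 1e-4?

Width after n steps is 3/2^n. Need 2^n ≥ 3/1e-4 = 30000.
2^14 = 16384 < 30000 ≤ 2^15 = 32768, so n = 15.

15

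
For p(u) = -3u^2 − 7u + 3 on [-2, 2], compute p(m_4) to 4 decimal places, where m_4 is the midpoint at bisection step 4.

p(0) = 3 > 0, so the root lies in [0, 2]
p(1) = -7 < 0, so the root lies in [0, 1]
p(0.5) = -1.25 < 0, so the root lies in [0, 0.5]
p(0.25) = 1.0625 > 0, so the root lies in [0.25, 0.5]

1.0625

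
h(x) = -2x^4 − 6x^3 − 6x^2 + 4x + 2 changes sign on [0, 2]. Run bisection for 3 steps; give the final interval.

[0.5, 0.75]

x = 1 gives h = -8, negative; keep [0, 1]
x = 0.5 gives h = 1.625, positive; keep [0.5, 1]
x = 0.75 gives h = -1.539062, negative; keep [0.5, 0.75]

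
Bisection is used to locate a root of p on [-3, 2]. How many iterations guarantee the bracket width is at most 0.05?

7

Width after n steps is 5/2^n. Need 2^n ≥ 5/0.05 = 100.
2^6 = 64 < 100 ≤ 2^7 = 128, so n = 7.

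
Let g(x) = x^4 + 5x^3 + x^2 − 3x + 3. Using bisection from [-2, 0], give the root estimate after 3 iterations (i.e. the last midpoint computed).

midpoint -1: g = 3 > 0 → [-2, -1]
midpoint -1.5: g = -2.0625 < 0 → [-1.5, -1]
midpoint -1.25: g = 0.988281 > 0 → [-1.5, -1.25]

-1.25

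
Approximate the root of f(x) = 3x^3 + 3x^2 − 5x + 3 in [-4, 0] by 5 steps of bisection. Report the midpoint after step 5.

-2.125

f(-2) = 1 > 0, so the root lies in [-4, -2]
f(-3) = -36 < 0, so the root lies in [-3, -2]
f(-2.5) = -12.625 < 0, so the root lies in [-2.5, -2]
f(-2.25) = -4.7344 < 0, so the root lies in [-2.25, -2]
f(-2.125) = -1.6152 < 0, so the root lies in [-2.125, -2]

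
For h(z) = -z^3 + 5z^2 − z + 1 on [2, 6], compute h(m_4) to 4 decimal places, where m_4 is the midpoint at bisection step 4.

m = 4, h(m) = 13 (+); new bracket [4, 6]
m = 5, h(m) = -4 (−); new bracket [4, 5]
m = 4.5, h(m) = 6.625 (+); new bracket [4.5, 5]
m = 4.75, h(m) = 1.8906 (+); new bracket [4.75, 5]

1.8906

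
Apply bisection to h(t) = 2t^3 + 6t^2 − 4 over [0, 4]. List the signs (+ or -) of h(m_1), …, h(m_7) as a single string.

++-+---

midpoint 2: h = 36 > 0 → [0, 2]
midpoint 1: h = 4 > 0 → [0, 1]
midpoint 0.5: h = -2.25 < 0 → [0.5, 1]
midpoint 0.75: h = 0.2188 > 0 → [0.5, 0.75]
midpoint 0.625: h = -1.168 < 0 → [0.625, 0.75]
midpoint 0.6875: h = -0.5142 < 0 → [0.6875, 0.75]
midpoint 0.71875: h = -0.1578 < 0 → [0.71875, 0.75]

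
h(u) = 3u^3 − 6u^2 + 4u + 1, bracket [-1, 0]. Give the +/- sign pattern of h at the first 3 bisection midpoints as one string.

m = -0.5, h(m) = -2.875 (−); new bracket [-0.5, 0]
m = -0.25, h(m) = -0.421875 (−); new bracket [-0.25, 0]
m = -0.125, h(m) = 0.400391 (+); new bracket [-0.25, -0.125]

--+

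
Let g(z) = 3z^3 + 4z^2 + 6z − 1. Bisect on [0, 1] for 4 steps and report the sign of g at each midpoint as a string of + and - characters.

++-+

g(0.5) = 3.375 > 0, so the root lies in [0, 0.5]
g(0.25) = 0.796875 > 0, so the root lies in [0, 0.25]
g(0.125) = -0.181641 < 0, so the root lies in [0.125, 0.25]
g(0.1875) = 0.2854 > 0, so the root lies in [0.125, 0.1875]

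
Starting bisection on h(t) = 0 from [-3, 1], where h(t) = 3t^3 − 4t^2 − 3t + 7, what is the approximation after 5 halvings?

m = -1, h(m) = 3 (+); new bracket [-3, -1]
m = -2, h(m) = -27 (−); new bracket [-2, -1]
m = -1.5, h(m) = -7.625 (−); new bracket [-1.5, -1]
m = -1.25, h(m) = -1.3594 (−); new bracket [-1.25, -1]
m = -1.125, h(m) = 1.041 (+); new bracket [-1.25, -1.125]

-1.125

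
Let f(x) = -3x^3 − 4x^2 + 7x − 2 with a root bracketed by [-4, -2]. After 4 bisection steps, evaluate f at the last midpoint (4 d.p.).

m = -3, f(m) = 22 (+); new bracket [-3, -2]
m = -2.5, f(m) = 2.375 (+); new bracket [-2.5, -2]
m = -2.25, f(m) = -3.828125 (−); new bracket [-2.5, -2.25]
m = -2.375, f(m) = -0.998 (−); new bracket [-2.5, -2.375]

-0.9980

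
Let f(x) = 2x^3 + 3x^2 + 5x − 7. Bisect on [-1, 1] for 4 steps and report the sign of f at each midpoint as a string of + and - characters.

---+

x = 0 gives f = -7, negative; keep [0, 1]
x = 0.5 gives f = -3.5, negative; keep [0.5, 1]
x = 0.75 gives f = -0.71875, negative; keep [0.75, 1]
x = 0.875 gives f = 1.0117, positive; keep [0.75, 0.875]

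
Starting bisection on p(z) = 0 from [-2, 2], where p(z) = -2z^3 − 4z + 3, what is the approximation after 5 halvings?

0.625

midpoint 0: p = 3 > 0 → [0, 2]
midpoint 1: p = -3 < 0 → [0, 1]
midpoint 0.5: p = 0.75 > 0 → [0.5, 1]
midpoint 0.75: p = -0.8438 < 0 → [0.5, 0.75]
midpoint 0.625: p = 0.0117 > 0 → [0.625, 0.75]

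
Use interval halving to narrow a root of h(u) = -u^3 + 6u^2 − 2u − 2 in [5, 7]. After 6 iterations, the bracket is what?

h(6) = -14 < 0, so the root lies in [5, 6]
h(5.5) = 2.125 > 0, so the root lies in [5.5, 6]
h(5.75) = -5.234375 < 0, so the root lies in [5.5, 5.75]
h(5.625) = -1.3848 < 0, so the root lies in [5.5, 5.625]
h(5.5625) = 0.4119 > 0, so the root lies in [5.5625, 5.625]
h(5.59375) = -0.4759 < 0, so the root lies in [5.5625, 5.59375]

[5.5625, 5.59375]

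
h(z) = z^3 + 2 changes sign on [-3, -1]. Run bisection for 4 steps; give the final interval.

[-1.375, -1.25]

m = -2, h(m) = -6 (−); new bracket [-2, -1]
m = -1.5, h(m) = -1.375 (−); new bracket [-1.5, -1]
m = -1.25, h(m) = 0.046875 (+); new bracket [-1.5, -1.25]
m = -1.375, h(m) = -0.5996 (−); new bracket [-1.375, -1.25]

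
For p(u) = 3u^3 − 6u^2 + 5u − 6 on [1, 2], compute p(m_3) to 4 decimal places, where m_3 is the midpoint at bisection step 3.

midpoint 1.5: p = -1.875 < 0 → [1.5, 2]
midpoint 1.75: p = 0.453125 > 0 → [1.5, 1.75]
midpoint 1.625: p = -0.845703 < 0 → [1.625, 1.75]

-0.8457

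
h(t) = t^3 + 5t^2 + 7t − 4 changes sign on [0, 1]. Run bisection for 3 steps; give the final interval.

[0.375, 0.5]

h(0.5) = 0.875 > 0, so the root lies in [0, 0.5]
h(0.25) = -1.921875 < 0, so the root lies in [0.25, 0.5]
h(0.375) = -0.619141 < 0, so the root lies in [0.375, 0.5]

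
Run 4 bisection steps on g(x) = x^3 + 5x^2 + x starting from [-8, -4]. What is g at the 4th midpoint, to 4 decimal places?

0.8906

g(-6) = -42 < 0, so the root lies in [-6, -4]
g(-5) = -5 < 0, so the root lies in [-5, -4]
g(-4.5) = 5.625 > 0, so the root lies in [-5, -4.5]
g(-4.75) = 0.8906 > 0, so the root lies in [-5, -4.75]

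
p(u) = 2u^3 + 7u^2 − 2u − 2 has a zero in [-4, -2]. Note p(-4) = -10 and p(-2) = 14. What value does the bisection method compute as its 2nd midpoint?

p(-3) = 13 > 0, so the root lies in [-4, -3]
p(-3.5) = 5 > 0, so the root lies in [-4, -3.5]

-3.5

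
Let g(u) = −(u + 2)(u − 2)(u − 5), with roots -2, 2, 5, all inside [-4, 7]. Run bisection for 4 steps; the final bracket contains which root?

-2

midpoint 1.5: g = -6.125 < 0 → [-4, 1.5]
midpoint -1.25: g = -15.234375 < 0 → [-4, -1.25]
midpoint -2.625: g = 22.041016 > 0 → [-2.625, -1.25]
midpoint -1.9375: g = -1.7073 < 0 → [-2.625, -1.9375]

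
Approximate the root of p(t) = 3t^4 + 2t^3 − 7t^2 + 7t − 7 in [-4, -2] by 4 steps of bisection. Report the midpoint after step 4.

m = -3, p(m) = 98 (+); new bracket [-3, -2]
m = -2.5, p(m) = 17.6875 (+); new bracket [-2.5, -2]
m = -2.25, p(m) = -4.082031 (−); new bracket [-2.5, -2.25]
m = -2.375, p(m) = 5.5476 (+); new bracket [-2.375, -2.25]

-2.375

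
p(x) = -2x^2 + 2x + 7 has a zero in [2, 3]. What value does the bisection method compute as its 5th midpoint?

2.40625

x = 2.5 gives p = -0.5, negative; keep [2, 2.5]
x = 2.25 gives p = 1.375, positive; keep [2.25, 2.5]
x = 2.375 gives p = 0.46875, positive; keep [2.375, 2.5]
x = 2.4375 gives p = -0.0078, negative; keep [2.375, 2.4375]
x = 2.40625 gives p = 0.2324, positive; keep [2.40625, 2.4375]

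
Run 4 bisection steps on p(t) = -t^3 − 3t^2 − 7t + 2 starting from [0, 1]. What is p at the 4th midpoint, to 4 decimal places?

-0.5110

p(0.5) = -2.375 < 0, so the root lies in [0, 0.5]
p(0.25) = 0.046875 > 0, so the root lies in [0.25, 0.5]
p(0.375) = -1.099609 < 0, so the root lies in [0.25, 0.375]
p(0.3125) = -0.511 < 0, so the root lies in [0.25, 0.3125]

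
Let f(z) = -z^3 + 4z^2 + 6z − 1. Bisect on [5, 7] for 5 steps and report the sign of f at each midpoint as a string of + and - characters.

---+-

midpoint 6: f = -37 < 0 → [5, 6]
midpoint 5.5: f = -13.375 < 0 → [5, 5.5]
midpoint 5.25: f = -3.953125 < 0 → [5, 5.25]
midpoint 5.125: f = 0.2012 > 0 → [5.125, 5.25]
midpoint 5.1875: f = -1.8308 < 0 → [5.125, 5.1875]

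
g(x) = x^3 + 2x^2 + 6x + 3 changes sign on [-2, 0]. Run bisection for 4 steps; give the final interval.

midpoint -1: g = -2 < 0 → [-1, 0]
midpoint -0.5: g = 0.375 > 0 → [-1, -0.5]
midpoint -0.75: g = -0.796875 < 0 → [-0.75, -0.5]
midpoint -0.625: g = -0.2129 < 0 → [-0.625, -0.5]

[-0.625, -0.5]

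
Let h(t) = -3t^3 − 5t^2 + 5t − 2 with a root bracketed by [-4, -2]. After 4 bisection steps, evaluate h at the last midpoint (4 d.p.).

midpoint -3: h = 19 > 0 → [-3, -2]
midpoint -2.5: h = 1.125 > 0 → [-2.5, -2]
midpoint -2.25: h = -4.390625 < 0 → [-2.5, -2.25]
midpoint -2.375: h = -1.8887 < 0 → [-2.5, -2.375]

-1.8887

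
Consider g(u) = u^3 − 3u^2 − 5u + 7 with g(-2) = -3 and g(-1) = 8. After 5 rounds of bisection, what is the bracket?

midpoint -1.5: g = 4.375 > 0 → [-2, -1.5]
midpoint -1.75: g = 1.203125 > 0 → [-2, -1.75]
midpoint -1.875: g = -0.763672 < 0 → [-1.875, -1.75]
midpoint -1.8125: g = 0.2527 > 0 → [-1.875, -1.8125]
midpoint -1.84375: g = -0.2472 < 0 → [-1.84375, -1.8125]

[-1.84375, -1.8125]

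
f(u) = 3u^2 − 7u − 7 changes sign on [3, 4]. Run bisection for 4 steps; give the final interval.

m = 3.5, f(m) = 5.25 (+); new bracket [3, 3.5]
m = 3.25, f(m) = 1.9375 (+); new bracket [3, 3.25]
m = 3.125, f(m) = 0.421875 (+); new bracket [3, 3.125]
m = 3.0625, f(m) = -0.3008 (−); new bracket [3.0625, 3.125]

[3.0625, 3.125]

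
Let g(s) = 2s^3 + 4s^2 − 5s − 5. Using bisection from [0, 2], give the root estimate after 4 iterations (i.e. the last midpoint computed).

midpoint 1: g = -4 < 0 → [1, 2]
midpoint 1.5: g = 3.25 > 0 → [1, 1.5]
midpoint 1.25: g = -1.09375 < 0 → [1.25, 1.5]
midpoint 1.375: g = 0.8867 > 0 → [1.25, 1.375]

1.375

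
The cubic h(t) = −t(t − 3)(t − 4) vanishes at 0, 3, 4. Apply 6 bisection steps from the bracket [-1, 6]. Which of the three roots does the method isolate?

0

t = 2.5 gives h = -1.875, negative; keep [-1, 2.5]
t = 0.75 gives h = -5.484375, negative; keep [-1, 0.75]
t = -0.125 gives h = 1.611328, positive; keep [-0.125, 0.75]
t = 0.3125 gives h = -3.0969, negative; keep [-0.125, 0.3125]
t = 0.09375 gives h = -1.0643, negative; keep [-0.125, 0.09375]
t = -0.015625 gives h = 0.1892, positive; keep [-0.015625, 0.09375]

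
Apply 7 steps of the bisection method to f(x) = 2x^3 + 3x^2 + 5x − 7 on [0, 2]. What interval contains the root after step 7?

[0.796875, 0.8125]

x = 1 gives f = 3, positive; keep [0, 1]
x = 0.5 gives f = -3.5, negative; keep [0.5, 1]
x = 0.75 gives f = -0.71875, negative; keep [0.75, 1]
x = 0.875 gives f = 1.0117, positive; keep [0.75, 0.875]
x = 0.8125 gives f = 0.1157, positive; keep [0.75, 0.8125]
x = 0.78125 gives f = -0.309, negative; keep [0.78125, 0.8125]
x = 0.796875 gives f = -0.0985, negative; keep [0.796875, 0.8125]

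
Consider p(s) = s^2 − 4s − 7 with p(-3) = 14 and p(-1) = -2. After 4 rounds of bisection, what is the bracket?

p(-2) = 5 > 0, so the root lies in [-2, -1]
p(-1.5) = 1.25 > 0, so the root lies in [-1.5, -1]
p(-1.25) = -0.4375 < 0, so the root lies in [-1.5, -1.25]
p(-1.375) = 0.3906 > 0, so the root lies in [-1.375, -1.25]

[-1.375, -1.25]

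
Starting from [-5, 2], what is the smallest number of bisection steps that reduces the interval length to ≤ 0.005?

11

Width after n steps is 7/2^n. Need 2^n ≥ 7/0.005 = 1400.
2^10 = 1024 < 1400 ≤ 2^11 = 2048, so n = 11.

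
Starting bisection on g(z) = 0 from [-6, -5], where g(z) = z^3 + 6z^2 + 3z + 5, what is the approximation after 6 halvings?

g(-5.5) = 3.625 > 0, so the root lies in [-6, -5.5]
g(-5.75) = -3.984375 < 0, so the root lies in [-5.75, -5.5]
g(-5.625) = -0.009766 < 0, so the root lies in [-5.625, -5.5]
g(-5.5625) = 1.8494 > 0, so the root lies in [-5.625, -5.5625]
g(-5.59375) = 0.9303 > 0, so the root lies in [-5.625, -5.59375]
g(-5.609375) = 0.4629 > 0, so the root lies in [-5.625, -5.609375]

-5.609375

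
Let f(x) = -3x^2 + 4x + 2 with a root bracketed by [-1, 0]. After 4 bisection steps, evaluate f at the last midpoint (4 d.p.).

f(-0.5) = -0.75 < 0, so the root lies in [-0.5, 0]
f(-0.25) = 0.8125 > 0, so the root lies in [-0.5, -0.25]
f(-0.375) = 0.078125 > 0, so the root lies in [-0.5, -0.375]
f(-0.4375) = -0.3242 < 0, so the root lies in [-0.4375, -0.375]

-0.3242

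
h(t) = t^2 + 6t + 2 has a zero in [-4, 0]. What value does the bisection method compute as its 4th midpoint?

midpoint -2: h = -6 < 0 → [-2, 0]
midpoint -1: h = -3 < 0 → [-1, 0]
midpoint -0.5: h = -0.75 < 0 → [-0.5, 0]
midpoint -0.25: h = 0.5625 > 0 → [-0.5, -0.25]

-0.25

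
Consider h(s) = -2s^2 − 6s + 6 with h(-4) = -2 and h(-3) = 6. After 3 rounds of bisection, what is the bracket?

[-3.875, -3.75]

h(-3.5) = 2.5 > 0, so the root lies in [-4, -3.5]
h(-3.75) = 0.375 > 0, so the root lies in [-4, -3.75]
h(-3.875) = -0.78125 < 0, so the root lies in [-3.875, -3.75]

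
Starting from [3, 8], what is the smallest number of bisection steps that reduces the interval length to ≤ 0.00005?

Width after n steps is 5/2^n. Need 2^n ≥ 5/0.00005 = 100000.
2^16 = 65536 < 100000 ≤ 2^17 = 131072, so n = 17.

17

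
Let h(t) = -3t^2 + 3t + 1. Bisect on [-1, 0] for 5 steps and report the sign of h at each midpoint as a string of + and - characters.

-+---

m = -0.5, h(m) = -1.25 (−); new bracket [-0.5, 0]
m = -0.25, h(m) = 0.0625 (+); new bracket [-0.5, -0.25]
m = -0.375, h(m) = -0.546875 (−); new bracket [-0.375, -0.25]
m = -0.3125, h(m) = -0.2305 (−); new bracket [-0.3125, -0.25]
m = -0.28125, h(m) = -0.0811 (−); new bracket [-0.28125, -0.25]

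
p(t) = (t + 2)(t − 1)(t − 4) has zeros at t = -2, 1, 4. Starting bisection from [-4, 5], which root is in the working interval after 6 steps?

m = 0.5, p(m) = 4.375 (+); new bracket [-4, 0.5]
m = -1.75, p(m) = 3.953125 (+); new bracket [-4, -1.75]
m = -2.875, p(m) = -23.310547 (−); new bracket [-2.875, -1.75]
m = -2.3125, p(m) = -6.5344 (−); new bracket [-2.3125, -1.75]
m = -2.03125, p(m) = -0.5713 (−); new bracket [-2.03125, -1.75]
m = -1.890625, p(m) = 1.8624 (+); new bracket [-2.03125, -1.890625]

-2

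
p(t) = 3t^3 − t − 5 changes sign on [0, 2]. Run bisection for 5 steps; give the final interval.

[1.25, 1.3125]

p(1) = -3 < 0, so the root lies in [1, 2]
p(1.5) = 3.625 > 0, so the root lies in [1, 1.5]
p(1.25) = -0.390625 < 0, so the root lies in [1.25, 1.5]
p(1.375) = 1.4238 > 0, so the root lies in [1.25, 1.375]
p(1.3125) = 0.4705 > 0, so the root lies in [1.25, 1.3125]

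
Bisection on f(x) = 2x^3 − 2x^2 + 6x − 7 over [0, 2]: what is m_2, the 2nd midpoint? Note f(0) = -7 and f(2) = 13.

x = 1 gives f = -1, negative; keep [1, 2]
x = 1.5 gives f = 4.25, positive; keep [1, 1.5]

1.5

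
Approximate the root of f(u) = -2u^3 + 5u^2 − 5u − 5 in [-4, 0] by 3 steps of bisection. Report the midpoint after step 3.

-0.5

m = -2, f(m) = 41 (+); new bracket [-2, 0]
m = -1, f(m) = 7 (+); new bracket [-1, 0]
m = -0.5, f(m) = -1 (−); new bracket [-1, -0.5]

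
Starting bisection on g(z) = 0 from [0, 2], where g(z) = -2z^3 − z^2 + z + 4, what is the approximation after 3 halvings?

1.25

g(1) = 2 > 0, so the root lies in [1, 2]
g(1.5) = -3.5 < 0, so the root lies in [1, 1.5]
g(1.25) = -0.21875 < 0, so the root lies in [1, 1.25]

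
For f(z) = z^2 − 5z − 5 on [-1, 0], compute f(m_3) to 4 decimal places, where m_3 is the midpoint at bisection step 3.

f(-0.5) = -2.25 < 0, so the root lies in [-1, -0.5]
f(-0.75) = -0.6875 < 0, so the root lies in [-1, -0.75]
f(-0.875) = 0.140625 > 0, so the root lies in [-0.875, -0.75]

0.1406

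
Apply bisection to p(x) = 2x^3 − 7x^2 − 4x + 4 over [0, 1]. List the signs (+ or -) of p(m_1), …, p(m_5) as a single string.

+---+

m = 0.5, p(m) = 0.5 (+); new bracket [0.5, 1]
m = 0.75, p(m) = -2.09375 (−); new bracket [0.5, 0.75]
m = 0.625, p(m) = -0.746094 (−); new bracket [0.5, 0.625]
m = 0.5625, p(m) = -0.1089 (−); new bracket [0.5, 0.5625]
m = 0.53125, p(m) = 0.1993 (+); new bracket [0.53125, 0.5625]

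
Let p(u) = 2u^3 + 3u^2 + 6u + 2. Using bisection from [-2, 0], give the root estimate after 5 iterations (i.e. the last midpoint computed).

m = -1, p(m) = -3 (−); new bracket [-1, 0]
m = -0.5, p(m) = -0.5 (−); new bracket [-0.5, 0]
m = -0.25, p(m) = 0.65625 (+); new bracket [-0.5, -0.25]
m = -0.375, p(m) = 0.0664 (+); new bracket [-0.5, -0.375]
m = -0.4375, p(m) = -0.2183 (−); new bracket [-0.4375, -0.375]

-0.4375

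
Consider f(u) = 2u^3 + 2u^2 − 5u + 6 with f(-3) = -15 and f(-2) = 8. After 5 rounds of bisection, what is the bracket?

[-2.5, -2.46875]

f(-2.5) = -0.25 < 0, so the root lies in [-2.5, -2]
f(-2.25) = 4.59375 > 0, so the root lies in [-2.5, -2.25]
f(-2.375) = 2.363281 > 0, so the root lies in [-2.5, -2.375]
f(-2.4375) = 1.106 > 0, so the root lies in [-2.5, -2.4375]
f(-2.46875) = 0.4405 > 0, so the root lies in [-2.5, -2.46875]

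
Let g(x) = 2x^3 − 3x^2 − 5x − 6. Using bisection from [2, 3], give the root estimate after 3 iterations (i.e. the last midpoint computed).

g(2.5) = -6 < 0, so the root lies in [2.5, 3]
g(2.75) = -0.84375 < 0, so the root lies in [2.75, 3]
g(2.875) = 2.355469 > 0, so the root lies in [2.75, 2.875]

2.875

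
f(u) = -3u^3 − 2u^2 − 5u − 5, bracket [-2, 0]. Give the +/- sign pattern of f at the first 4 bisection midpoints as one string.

+---

midpoint -1: f = 1 > 0 → [-1, 0]
midpoint -0.5: f = -2.625 < 0 → [-1, -0.5]
midpoint -0.75: f = -1.109375 < 0 → [-1, -0.75]
midpoint -0.875: f = -0.1465 < 0 → [-1, -0.875]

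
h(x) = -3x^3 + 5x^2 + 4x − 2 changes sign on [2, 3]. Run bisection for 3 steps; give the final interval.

[2.125, 2.25]

midpoint 2.5: h = -7.625 < 0 → [2, 2.5]
midpoint 2.25: h = -1.859375 < 0 → [2, 2.25]
midpoint 2.125: h = 0.291016 > 0 → [2.125, 2.25]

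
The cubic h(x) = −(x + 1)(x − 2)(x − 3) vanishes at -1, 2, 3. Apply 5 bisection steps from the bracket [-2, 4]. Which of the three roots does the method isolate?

h(1) = -4 < 0, so the root lies in [-2, 1]
h(-0.5) = -4.375 < 0, so the root lies in [-2, -0.5]
h(-1.25) = 3.453125 > 0, so the root lies in [-1.25, -0.5]
h(-0.875) = -1.3926 < 0, so the root lies in [-1.25, -0.875]
h(-1.0625) = 0.7776 > 0, so the root lies in [-1.0625, -0.875]

-1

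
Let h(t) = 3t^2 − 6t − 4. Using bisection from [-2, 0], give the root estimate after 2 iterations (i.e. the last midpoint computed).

-0.5

m = -1, h(m) = 5 (+); new bracket [-1, 0]
m = -0.5, h(m) = -0.25 (−); new bracket [-1, -0.5]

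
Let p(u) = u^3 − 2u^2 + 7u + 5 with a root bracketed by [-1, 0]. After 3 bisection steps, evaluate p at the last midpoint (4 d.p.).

-0.4004

u = -0.5 gives p = 0.875, positive; keep [-1, -0.5]
u = -0.75 gives p = -1.796875, negative; keep [-0.75, -0.5]
u = -0.625 gives p = -0.400391, negative; keep [-0.625, -0.5]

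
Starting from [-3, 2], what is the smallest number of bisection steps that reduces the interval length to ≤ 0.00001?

Width after n steps is 5/2^n. Need 2^n ≥ 5/0.00001 = 500000.
2^18 = 262144 < 500000 ≤ 2^19 = 524288, so n = 19.

19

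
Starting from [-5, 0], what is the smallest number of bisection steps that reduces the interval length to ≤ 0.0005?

Width after n steps is 5/2^n. Need 2^n ≥ 5/0.0005 = 10000.
2^13 = 8192 < 10000 ≤ 2^14 = 16384, so n = 14.

14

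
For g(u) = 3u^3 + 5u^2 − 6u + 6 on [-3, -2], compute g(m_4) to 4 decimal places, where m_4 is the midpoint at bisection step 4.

midpoint -2.5: g = 5.375 > 0 → [-3, -2.5]
midpoint -2.75: g = -2.078125 < 0 → [-2.75, -2.5]
midpoint -2.625: g = 1.939453 > 0 → [-2.75, -2.625]
midpoint -2.6875: g = 0.0056 > 0 → [-2.75, -2.6875]

0.0056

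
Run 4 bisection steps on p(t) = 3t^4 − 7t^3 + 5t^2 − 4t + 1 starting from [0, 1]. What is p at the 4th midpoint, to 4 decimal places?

t = 0.5 gives p = -0.4375, negative; keep [0, 0.5]
t = 0.25 gives p = 0.214844, positive; keep [0.25, 0.5]
t = 0.375 gives p = -0.106689, negative; keep [0.25, 0.375]
t = 0.3125 gives p = 0.0533, positive; keep [0.3125, 0.375]

0.0533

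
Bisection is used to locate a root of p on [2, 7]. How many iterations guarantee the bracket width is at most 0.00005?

17

Width after n steps is 5/2^n. Need 2^n ≥ 5/0.00005 = 100000.
2^16 = 65536 < 100000 ≤ 2^17 = 131072, so n = 17.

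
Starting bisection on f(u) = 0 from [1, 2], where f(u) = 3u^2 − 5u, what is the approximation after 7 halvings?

u = 1.5 gives f = -0.75, negative; keep [1.5, 2]
u = 1.75 gives f = 0.4375, positive; keep [1.5, 1.75]
u = 1.625 gives f = -0.203125, negative; keep [1.625, 1.75]
u = 1.6875 gives f = 0.1055, positive; keep [1.625, 1.6875]
u = 1.65625 gives f = -0.0518, negative; keep [1.65625, 1.6875]
u = 1.671875 gives f = 0.0261, positive; keep [1.65625, 1.671875]
u = 1.6640625 gives f = -0.013, negative; keep [1.6640625, 1.671875]

1.6640625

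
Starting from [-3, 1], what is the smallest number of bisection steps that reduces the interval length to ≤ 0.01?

9

Width after n steps is 4/2^n. Need 2^n ≥ 4/0.01 = 400.
2^8 = 256 < 400 ≤ 2^9 = 512, so n = 9.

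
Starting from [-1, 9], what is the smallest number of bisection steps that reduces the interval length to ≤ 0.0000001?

27

Width after n steps is 10/2^n. Need 2^n ≥ 10/0.0000001 = 100000000.
2^26 = 67108864 < 100000000 ≤ 2^27 = 134217728, so n = 27.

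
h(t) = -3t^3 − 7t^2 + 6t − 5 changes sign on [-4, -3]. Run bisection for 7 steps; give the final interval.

h(-3.5) = 16.875 > 0, so the root lies in [-3.5, -3]
h(-3.25) = 4.546875 > 0, so the root lies in [-3.25, -3]
h(-3.125) = -0.556641 < 0, so the root lies in [-3.25, -3.125]
h(-3.1875) = 1.9104 > 0, so the root lies in [-3.1875, -3.125]
h(-3.15625) = 0.656 > 0, so the root lies in [-3.15625, -3.125]
h(-3.140625) = 0.0445 > 0, so the root lies in [-3.140625, -3.125]
h(-3.1328125) = -0.2574 < 0, so the root lies in [-3.140625, -3.1328125]

[-3.140625, -3.1328125]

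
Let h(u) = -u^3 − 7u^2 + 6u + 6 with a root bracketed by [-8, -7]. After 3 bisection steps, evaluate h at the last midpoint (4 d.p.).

m = -7.5, h(m) = -10.875 (−); new bracket [-8, -7.5]
m = -7.75, h(m) = 4.546875 (+); new bracket [-7.75, -7.5]
m = -7.625, h(m) = -3.412109 (−); new bracket [-7.75, -7.625]

-3.4121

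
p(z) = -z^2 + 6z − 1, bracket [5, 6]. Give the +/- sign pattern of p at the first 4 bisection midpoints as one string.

++-+

m = 5.5, p(m) = 1.75 (+); new bracket [5.5, 6]
m = 5.75, p(m) = 0.4375 (+); new bracket [5.75, 6]
m = 5.875, p(m) = -0.265625 (−); new bracket [5.75, 5.875]
m = 5.8125, p(m) = 0.0898 (+); new bracket [5.8125, 5.875]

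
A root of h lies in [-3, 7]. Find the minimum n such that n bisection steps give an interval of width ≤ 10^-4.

17

Width after n steps is 10/2^n. Need 2^n ≥ 10/10^-4 = 100000.
2^16 = 65536 < 100000 ≤ 2^17 = 131072, so n = 17.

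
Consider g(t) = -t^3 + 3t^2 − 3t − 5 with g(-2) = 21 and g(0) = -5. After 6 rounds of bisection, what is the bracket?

[-0.84375, -0.8125]

m = -1, g(m) = 2 (+); new bracket [-1, 0]
m = -0.5, g(m) = -2.625 (−); new bracket [-1, -0.5]
m = -0.75, g(m) = -0.640625 (−); new bracket [-1, -0.75]
m = -0.875, g(m) = 0.5918 (+); new bracket [-0.875, -0.75]
m = -0.8125, g(m) = -0.0457 (−); new bracket [-0.875, -0.8125]
m = -0.84375, g(m) = 0.2677 (+); new bracket [-0.84375, -0.8125]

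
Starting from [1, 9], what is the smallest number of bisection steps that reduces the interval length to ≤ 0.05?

Width after n steps is 8/2^n. Need 2^n ≥ 8/0.05 = 160.
2^7 = 128 < 160 ≤ 2^8 = 256, so n = 8.

8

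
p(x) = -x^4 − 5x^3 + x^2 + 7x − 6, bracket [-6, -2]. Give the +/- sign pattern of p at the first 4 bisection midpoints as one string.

+-++

midpoint -4: p = 46 > 0 → [-6, -4]
midpoint -5: p = -16 < 0 → [-5, -4]
midpoint -4.5: p = 28.3125 > 0 → [-5, -4.5]
midpoint -4.75: p = 10.1055 > 0 → [-5, -4.75]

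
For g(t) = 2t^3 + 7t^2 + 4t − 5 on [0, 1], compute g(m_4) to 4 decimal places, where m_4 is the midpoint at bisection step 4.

t = 0.5 gives g = -1, negative; keep [0.5, 1]
t = 0.75 gives g = 2.78125, positive; keep [0.5, 0.75]
t = 0.625 gives g = 0.722656, positive; keep [0.5, 0.625]
t = 0.5625 gives g = -0.1792, negative; keep [0.5625, 0.625]

-0.1792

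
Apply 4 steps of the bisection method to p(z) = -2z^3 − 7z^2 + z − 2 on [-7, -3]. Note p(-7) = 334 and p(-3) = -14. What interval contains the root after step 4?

[-3.75, -3.5]

midpoint -5: p = 68 > 0 → [-5, -3]
midpoint -4: p = 10 > 0 → [-4, -3]
midpoint -3.5: p = -5.5 < 0 → [-4, -3.5]
midpoint -3.75: p = 1.2812 > 0 → [-3.75, -3.5]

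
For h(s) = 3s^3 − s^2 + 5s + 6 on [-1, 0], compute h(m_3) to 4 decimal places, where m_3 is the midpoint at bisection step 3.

midpoint -0.5: h = 2.875 > 0 → [-1, -0.5]
midpoint -0.75: h = 0.421875 > 0 → [-1, -0.75]
midpoint -0.875: h = -1.150391 < 0 → [-0.875, -0.75]

-1.1504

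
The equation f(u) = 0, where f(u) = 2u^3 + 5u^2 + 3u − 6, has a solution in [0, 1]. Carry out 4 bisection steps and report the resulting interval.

m = 0.5, f(m) = -3 (−); new bracket [0.5, 1]
m = 0.75, f(m) = -0.09375 (−); new bracket [0.75, 1]
m = 0.875, f(m) = 1.792969 (+); new bracket [0.75, 0.875]
m = 0.8125, f(m) = 0.811 (+); new bracket [0.75, 0.8125]

[0.75, 0.8125]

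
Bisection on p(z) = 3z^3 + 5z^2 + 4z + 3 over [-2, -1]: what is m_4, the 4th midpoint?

z = -1.5 gives p = -1.875, negative; keep [-1.5, -1]
z = -1.25 gives p = -0.046875, negative; keep [-1.25, -1]
z = -1.125 gives p = 0.556641, positive; keep [-1.25, -1.125]
z = -1.1875 gives p = 0.2771, positive; keep [-1.25, -1.1875]

-1.1875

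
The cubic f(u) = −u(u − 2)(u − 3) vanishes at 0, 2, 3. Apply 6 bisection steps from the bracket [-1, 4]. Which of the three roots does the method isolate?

u = 1.5 gives f = -1.125, negative; keep [-1, 1.5]
u = 0.25 gives f = -1.203125, negative; keep [-1, 0.25]
u = -0.375 gives f = 3.005859, positive; keep [-0.375, 0.25]
u = -0.0625 gives f = 0.3948, positive; keep [-0.0625, 0.25]
u = 0.09375 gives f = -0.5194, negative; keep [-0.0625, 0.09375]
u = 0.015625 gives f = -0.0925, negative; keep [-0.0625, 0.015625]

0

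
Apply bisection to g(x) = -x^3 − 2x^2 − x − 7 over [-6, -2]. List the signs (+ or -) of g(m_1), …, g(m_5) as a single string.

g(-4) = 29 > 0, so the root lies in [-4, -2]
g(-3) = 5 > 0, so the root lies in [-3, -2]
g(-2.5) = -1.375 < 0, so the root lies in [-3, -2.5]
g(-2.75) = 1.4219 > 0, so the root lies in [-2.75, -2.5]
g(-2.625) = -0.0684 < 0, so the root lies in [-2.75, -2.625]

++-+-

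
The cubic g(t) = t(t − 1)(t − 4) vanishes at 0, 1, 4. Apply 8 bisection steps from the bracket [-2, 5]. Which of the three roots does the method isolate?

g(1.5) = -1.875 < 0, so the root lies in [1.5, 5]
g(3.25) = -5.484375 < 0, so the root lies in [3.25, 5]
g(4.125) = 1.611328 > 0, so the root lies in [3.25, 4.125]
g(3.6875) = -3.0969 < 0, so the root lies in [3.6875, 4.125]
g(3.90625) = -1.0643 < 0, so the root lies in [3.90625, 4.125]
g(4.015625) = 0.1892 > 0, so the root lies in [3.90625, 4.015625]
g(3.9609375) = -0.4581 < 0, so the root lies in [3.9609375, 4.015625]
g(3.98828125) = -0.1397 < 0, so the root lies in [3.98828125, 4.015625]

4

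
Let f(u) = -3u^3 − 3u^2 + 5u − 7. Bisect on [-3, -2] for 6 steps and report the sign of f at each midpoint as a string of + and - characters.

++---+

midpoint -2.5: f = 8.625 > 0 → [-2.5, -2]
midpoint -2.25: f = 0.734375 > 0 → [-2.25, -2]
midpoint -2.125: f = -2.384766 < 0 → [-2.25, -2.125]
midpoint -2.1875: f = -0.8904 < 0 → [-2.25, -2.1875]
midpoint -2.21875: f = -0.0946 < 0 → [-2.25, -2.21875]
midpoint -2.234375: f = 0.3157 > 0 → [-2.234375, -2.21875]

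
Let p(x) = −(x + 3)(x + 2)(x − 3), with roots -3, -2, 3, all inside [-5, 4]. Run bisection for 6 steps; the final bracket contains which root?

midpoint -0.5: p = 13.125 > 0 → [-0.5, 4]
midpoint 1.75: p = 22.265625 > 0 → [1.75, 4]
midpoint 2.875: p = 3.580078 > 0 → [2.875, 4]
midpoint 3.4375: p = -15.3142 < 0 → [2.875, 3.4375]
midpoint 3.15625: p = -4.9599 < 0 → [2.875, 3.15625]
midpoint 3.015625: p = -0.4714 < 0 → [2.875, 3.015625]

3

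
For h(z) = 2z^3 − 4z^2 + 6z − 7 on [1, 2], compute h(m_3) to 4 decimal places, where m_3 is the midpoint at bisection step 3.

midpoint 1.5: h = -0.25 < 0 → [1.5, 2]
midpoint 1.75: h = 1.96875 > 0 → [1.5, 1.75]
midpoint 1.625: h = 0.769531 > 0 → [1.5, 1.625]

0.7695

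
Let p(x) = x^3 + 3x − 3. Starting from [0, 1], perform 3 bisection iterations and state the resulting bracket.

midpoint 0.5: p = -1.375 < 0 → [0.5, 1]
midpoint 0.75: p = -0.328125 < 0 → [0.75, 1]
midpoint 0.875: p = 0.294922 > 0 → [0.75, 0.875]

[0.75, 0.875]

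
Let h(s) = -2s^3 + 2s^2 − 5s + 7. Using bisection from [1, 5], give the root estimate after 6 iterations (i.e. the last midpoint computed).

1.1875

h(3) = -44 < 0, so the root lies in [1, 3]
h(2) = -11 < 0, so the root lies in [1, 2]
h(1.5) = -2.75 < 0, so the root lies in [1, 1.5]
h(1.25) = -0.0312 < 0, so the root lies in [1, 1.25]
h(1.125) = 1.0586 > 0, so the root lies in [1.125, 1.25]
h(1.1875) = 0.5337 > 0, so the root lies in [1.1875, 1.25]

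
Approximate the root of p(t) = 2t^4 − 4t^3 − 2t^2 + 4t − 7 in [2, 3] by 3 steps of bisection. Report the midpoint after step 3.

2.375

m = 2.5, p(m) = 6.125 (+); new bracket [2, 2.5]
m = 2.25, p(m) = -2.429688 (−); new bracket [2.25, 2.5]
m = 2.375, p(m) = 1.266113 (+); new bracket [2.25, 2.375]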